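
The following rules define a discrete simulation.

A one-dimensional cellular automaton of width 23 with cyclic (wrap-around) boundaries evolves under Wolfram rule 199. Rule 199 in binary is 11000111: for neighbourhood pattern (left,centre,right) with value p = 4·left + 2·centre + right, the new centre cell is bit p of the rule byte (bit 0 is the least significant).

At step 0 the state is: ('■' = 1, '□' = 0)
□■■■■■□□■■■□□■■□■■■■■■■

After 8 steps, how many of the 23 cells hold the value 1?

k=0  □■■■■■□□■■■□□■■□■■■■■■■
k=1  □□■■■■□■□■■□■□■□□■■■■■■
k=2  □■□■■■□■□□■□■□■□■□■■■■■
k=3  □■□□■■□■□■■□■□■□■□□■■■■
k=4  □■□■□■□■□□■□■□■□■□■□■■■
k=5  □■□■□■□■□■■□■□■□■□■□□■■
k=6  □■□■□■□■□□■□■□■□■□■□■□■
k=7  □■□■□■□■□■■□■□■□■□■□■□■
k=8  □■□■□■□■□□■□■□■□■□■□■□■

11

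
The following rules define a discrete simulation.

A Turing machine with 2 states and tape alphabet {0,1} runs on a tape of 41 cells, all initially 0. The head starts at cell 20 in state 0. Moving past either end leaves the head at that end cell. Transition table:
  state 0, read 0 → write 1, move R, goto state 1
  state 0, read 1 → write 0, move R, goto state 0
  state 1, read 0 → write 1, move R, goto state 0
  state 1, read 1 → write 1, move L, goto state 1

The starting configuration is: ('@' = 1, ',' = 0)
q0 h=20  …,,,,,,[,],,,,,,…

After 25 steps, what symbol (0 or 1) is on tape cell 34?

1

[0] q0 h=20  …,,,,,,[,],,,,,,…
[1] q1 h=21  …,,,,,@[,],,,,,,…
[2] q0 h=22  …,,,,@@[,],,,,,,…
[3] q1 h=23  …,,,@@@[,],,,,,,…
[4] q0 h=24  …,,@@@@[,],,,,,,…
[5] q1 h=25  …,@@@@@[,],,,,,,…
[6] q0 h=26  …@@@@@@[,],,,,,,…
[7] q1 h=27  …@@@@@@[,],,,,,,…
[8] q0 h=28  …@@@@@@[,],,,,,,…
[9] q1 h=29  …@@@@@@[,],,,,,,…
[10] q0 h=30  …@@@@@@[,],,,,,,…
[11] q1 h=31  …@@@@@@[,],,,,,,…
[12] q0 h=32  …@@@@@@[,],,,,,,…
[13] q1 h=33  …@@@@@@[,],,,,,,…
[14] q0 h=34  …@@@@@@[,],,,,,,|
[15] q1 h=35  …@@@@@@[,],,,,,|
[16] q0 h=36  …@@@@@@[,],,,,|
[17] q1 h=37  …@@@@@@[,],,,|
[18] q0 h=38  …@@@@@@[,],,|
[19] q1 h=39  …@@@@@@[,],|
[20] q0 h=40  …@@@@@@[,]|
[21] q1 h=40  …@@@@@@[@]|
[22] q1 h=39  …@@@@@@[@]@|
[23] q1 h=38  …@@@@@@[@]@@|
[24] q1 h=37  …@@@@@@[@]@@@|
[25] q1 h=36  …@@@@@@[@]@@@@|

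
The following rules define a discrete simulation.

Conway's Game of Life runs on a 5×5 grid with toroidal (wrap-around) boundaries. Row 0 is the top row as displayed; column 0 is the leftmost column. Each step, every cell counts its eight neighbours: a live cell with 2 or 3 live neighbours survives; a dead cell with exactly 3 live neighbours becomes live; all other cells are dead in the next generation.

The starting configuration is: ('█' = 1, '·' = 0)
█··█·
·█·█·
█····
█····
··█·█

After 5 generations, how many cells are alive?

k=0  █··█·
·█·█·
█····
█····
··█·█
k=1  ██·█·
███··
██··█
██··█
██·██
k=2  ···█·
···█·
···█·
·····
···█·
k=3  ··███
··███
·····
·····
·····
k=4  ··█·█
··█·█
···█·
·····
···█·
k=5  ··█·█
··█·█
···█·
·····
···█·

6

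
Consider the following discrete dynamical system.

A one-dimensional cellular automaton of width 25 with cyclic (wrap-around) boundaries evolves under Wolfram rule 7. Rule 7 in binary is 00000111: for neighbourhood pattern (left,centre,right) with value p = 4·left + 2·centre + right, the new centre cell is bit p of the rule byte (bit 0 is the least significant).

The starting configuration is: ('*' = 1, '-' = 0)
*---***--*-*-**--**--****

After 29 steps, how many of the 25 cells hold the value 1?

5

gen 0: *---***--*-*-**--**--****
gen 1: --**----**-*----*---*----
gen 2: **---***---*-****-***-***
gen 3: ---**----***-------------
gen 4: ***---***----************
gen 5: ----**----***------------
gen 6: ****---***----***********
gen 7: -----**----***-----------
gen 8: *****---***----**********
gen 9: ------**----***----------
gen 10: ******---***----*********
gen 11: -------**----***---------
gen 12: *******---***----********
gen 13: --------**----***--------
gen 14: ********---***----*******
gen 15: ---------**----***-------
gen 16: *********---***----******
gen 17: ----------**----***------
gen 18: **********---***----*****
gen 19: -----------**----***-----
gen 20: ***********---***----****
gen 21: ------------**----***----
gen 22: ************---***----***
gen 23: -------------**----***---
gen 24: *************---***----**
gen 25: --------------**----***--
gen 26: **************---***----*
gen 27: ---------------**----***-
gen 28: ***************---***----
gen 29: ----------------**----***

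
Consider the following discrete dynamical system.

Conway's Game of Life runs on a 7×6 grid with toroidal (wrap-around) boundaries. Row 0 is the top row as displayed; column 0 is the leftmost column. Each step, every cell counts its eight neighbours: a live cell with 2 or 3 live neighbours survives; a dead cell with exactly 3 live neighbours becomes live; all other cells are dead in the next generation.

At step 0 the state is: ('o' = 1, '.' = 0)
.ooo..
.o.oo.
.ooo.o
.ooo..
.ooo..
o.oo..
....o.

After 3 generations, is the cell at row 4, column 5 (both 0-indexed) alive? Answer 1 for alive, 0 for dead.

step 0: .ooo..
.o.oo.
.ooo.o
.ooo..
.ooo..
o.oo..
....o.
step 1: .o....
......
......
......
o...o.
....o.
....o.
step 2: ......
......
......
......
.....o
...oo.
......
step 3: ......
......
......
......
....o.
....o.
......

0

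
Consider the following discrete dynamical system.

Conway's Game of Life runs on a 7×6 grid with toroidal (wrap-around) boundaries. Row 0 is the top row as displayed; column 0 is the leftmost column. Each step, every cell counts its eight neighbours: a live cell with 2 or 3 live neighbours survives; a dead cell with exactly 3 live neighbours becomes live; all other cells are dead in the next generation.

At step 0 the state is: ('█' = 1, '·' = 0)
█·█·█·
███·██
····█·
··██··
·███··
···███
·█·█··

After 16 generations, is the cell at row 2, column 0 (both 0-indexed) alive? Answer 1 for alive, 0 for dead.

[0] █·█·█·
███·██
····█·
··██··
·███··
···███
·█·█··
[1] ····█·
█·█·█·
█···█·
·█··█·
·█····
██····
██····
[2] █··█··
·█··█·
█···█·
██···█
·██···
··█···
██···█
[3] ··█·█·
██·██·
····█·
··█··█
··█···
··█···
███··█
[4] ····█·
·██·█·
███·█·
···█··
·███··
█·██··
█·█··█
[5] █·█·█·
█·█·█·
█···██
█···█·
·█··█·
█···██
█·█·██
[6] █·█·█·
█···█·
█···█·
██·██·
·█·██·
······
······
[7] ·█·█··
█···█·
█···█·
██····
██·███
······
······
[8] ······
██·██·
█·····
··██··
·██·██
█···██
······
[9] ······
██···█
█···██
█·████
·██···
██·██·
·····█
[10] ·····█
·█··█·
··█···
··█···
······
██·███
█···██
[11] ······
······
·███··
······
██████
·█·█··
·█·█··
[12] ······
··█···
··█···
·····█
██·███
·····█
······
[13] ······
······
······
·███·█
······
·····█
······
[14] ······
······
··█···
··█···
█·█·█·
······
······
[15] ······
······
······
··█···
·█·█··
······
······
[16] ······
······
······
··█···
··█···
······
······

0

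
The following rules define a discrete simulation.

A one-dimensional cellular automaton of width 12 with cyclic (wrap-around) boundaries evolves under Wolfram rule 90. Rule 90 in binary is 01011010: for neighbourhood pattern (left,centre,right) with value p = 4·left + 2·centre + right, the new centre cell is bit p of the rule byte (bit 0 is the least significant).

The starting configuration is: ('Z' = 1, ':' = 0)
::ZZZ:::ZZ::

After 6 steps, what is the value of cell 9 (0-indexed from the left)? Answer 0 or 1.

0) ::ZZZ:::ZZ::
1) :ZZ:ZZ:ZZZZ:
2) ZZZ:ZZ:Z::ZZ
3) ::Z:ZZ::ZZZ:
4) :Z::ZZZZZ:ZZ
5) ::ZZZ:::Z:ZZ
6) ZZZ:ZZ:Z::ZZ

0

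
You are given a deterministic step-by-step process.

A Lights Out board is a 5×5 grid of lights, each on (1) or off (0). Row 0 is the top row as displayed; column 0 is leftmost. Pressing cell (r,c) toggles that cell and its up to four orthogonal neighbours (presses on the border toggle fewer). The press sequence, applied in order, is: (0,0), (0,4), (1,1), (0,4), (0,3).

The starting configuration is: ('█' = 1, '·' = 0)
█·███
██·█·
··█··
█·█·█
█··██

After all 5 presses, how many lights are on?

10

gen 0: █·███
██·█·
··█··
█·█·█
█··██
gen 1: ·████
·█·█·
··█··
█·█·█
█··██
gen 2: ·██··
·█·██
··█··
█·█·█
█··██
gen 3: ··█··
█·███
·██··
█·█·█
█··██
gen 4: ··███
█·██·
·██··
█·█·█
█··██
gen 5: ·····
█·█··
·██··
█·█·█
█··██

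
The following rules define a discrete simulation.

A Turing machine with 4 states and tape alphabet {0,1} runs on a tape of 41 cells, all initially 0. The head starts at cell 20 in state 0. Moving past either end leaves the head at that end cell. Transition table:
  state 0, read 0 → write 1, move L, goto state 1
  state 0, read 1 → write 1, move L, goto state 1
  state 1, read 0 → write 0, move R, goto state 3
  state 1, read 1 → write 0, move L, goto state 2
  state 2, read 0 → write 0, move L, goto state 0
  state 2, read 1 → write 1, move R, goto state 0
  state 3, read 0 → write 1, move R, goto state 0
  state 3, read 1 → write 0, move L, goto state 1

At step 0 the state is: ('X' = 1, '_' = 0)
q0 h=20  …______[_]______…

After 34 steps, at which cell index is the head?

[0] q0 h=20  …______[_]______…
[1] q1 h=19  …______[_]X_____…
[2] q3 h=20  …______[X]______…
[3] q1 h=19  …______[_]______…
[4] q3 h=20  …______[_]______…
[5] q0 h=21  …_____X[_]______…
[6] q1 h=20  …______[X]X_____…
[7] q2 h=19  …______[_]_X____…
[8] q0 h=18  …______[_]__X___…
[9] q1 h=17  …______[_]X__X__…
[10] q3 h=18  …______[X]__X___…
[11] q1 h=17  …______[_]___X__…
[12] q3 h=18  …______[_]__X___…
[13] q0 h=19  …_____X[_]_X____…
[14] q1 h=18  …______[X]X_X___…
[15] q2 h=17  …______[_]_X_X__…
[16] q0 h=16  …______[_]__X_X_…
[17] q1 h=15  …______[_]X__X_X…
[18] q3 h=16  …______[X]__X_X_…
[19] q1 h=15  …______[_]___X_X…
[20] q3 h=16  …______[_]__X_X_…
[21] q0 h=17  …_____X[_]_X_X__…
[22] q1 h=16  …______[X]X_X_X_…
[23] q2 h=15  …______[_]_X_X_X…
[24] q0 h=14  …______[_]__X_X_…
[25] q1 h=13  …______[_]X__X_X…
[26] q3 h=14  …______[X]__X_X_…
[27] q1 h=13  …______[_]___X_X…
[28] q3 h=14  …______[_]__X_X_…
[29] q0 h=15  …_____X[_]_X_X_X…
[30] q1 h=14  …______[X]X_X_X_…
[31] q2 h=13  …______[_]_X_X_X…
[32] q0 h=12  …______[_]__X_X_…
[33] q1 h=11  …______[_]X__X_X…
[34] q3 h=12  …______[X]__X_X_…

12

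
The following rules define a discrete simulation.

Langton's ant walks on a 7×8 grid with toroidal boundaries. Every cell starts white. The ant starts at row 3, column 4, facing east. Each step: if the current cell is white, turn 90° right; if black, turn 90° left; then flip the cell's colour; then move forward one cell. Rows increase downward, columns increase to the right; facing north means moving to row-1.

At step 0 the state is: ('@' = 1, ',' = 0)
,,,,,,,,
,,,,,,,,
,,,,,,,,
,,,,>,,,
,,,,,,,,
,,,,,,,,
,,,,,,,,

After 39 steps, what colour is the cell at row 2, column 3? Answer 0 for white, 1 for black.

0) ,,,,,,,,
,,,,,,,,
,,,,,,,,
,,,,>,,,
,,,,,,,,
,,,,,,,,
,,,,,,,,
1) ,,,,,,,,
,,,,,,,,
,,,,,,,,
,,,,@,,,
,,,,v,,,
,,,,,,,,
,,,,,,,,
2) ,,,,,,,,
,,,,,,,,
,,,,,,,,
,,,,@,,,
,,,<@,,,
,,,,,,,,
,,,,,,,,
3) ,,,,,,,,
,,,,,,,,
,,,,,,,,
,,,^@,,,
,,,@@,,,
,,,,,,,,
,,,,,,,,
4) ,,,,,,,,
,,,,,,,,
,,,,,,,,
,,,@>,,,
,,,@@,,,
,,,,,,,,
,,,,,,,,
5) ,,,,,,,,
,,,,,,,,
,,,,^,,,
,,,@,,,,
,,,@@,,,
,,,,,,,,
,,,,,,,,
6) ,,,,,,,,
,,,,,,,,
,,,,@>,,
,,,@,,,,
,,,@@,,,
,,,,,,,,
,,,,,,,,
7) ,,,,,,,,
,,,,,,,,
,,,,@@,,
,,,@,v,,
,,,@@,,,
,,,,,,,,
,,,,,,,,
8) ,,,,,,,,
,,,,,,,,
,,,,@@,,
,,,@<@,,
,,,@@,,,
,,,,,,,,
,,,,,,,,
9) ,,,,,,,,
,,,,,,,,
,,,,^@,,
,,,@@@,,
,,,@@,,,
,,,,,,,,
,,,,,,,,
10) ,,,,,,,,
,,,,,,,,
,,,<,@,,
,,,@@@,,
,,,@@,,,
,,,,,,,,
,,,,,,,,
11) ,,,,,,,,
,,,^,,,,
,,,@,@,,
,,,@@@,,
,,,@@,,,
,,,,,,,,
,,,,,,,,
12) ,,,,,,,,
,,,@>,,,
,,,@,@,,
,,,@@@,,
,,,@@,,,
,,,,,,,,
,,,,,,,,
13) ,,,,,,,,
,,,@@,,,
,,,@v@,,
,,,@@@,,
,,,@@,,,
,,,,,,,,
,,,,,,,,
14) ,,,,,,,,
,,,@@,,,
,,,<@@,,
,,,@@@,,
,,,@@,,,
,,,,,,,,
,,,,,,,,
15) ,,,,,,,,
,,,@@,,,
,,,,@@,,
,,,v@@,,
,,,@@,,,
,,,,,,,,
,,,,,,,,
16) ,,,,,,,,
,,,@@,,,
,,,,@@,,
,,,,>@,,
,,,@@,,,
,,,,,,,,
,,,,,,,,
17) ,,,,,,,,
,,,@@,,,
,,,,^@,,
,,,,,@,,
,,,@@,,,
,,,,,,,,
,,,,,,,,
18) ,,,,,,,,
,,,@@,,,
,,,<,@,,
,,,,,@,,
,,,@@,,,
,,,,,,,,
,,,,,,,,
19) ,,,,,,,,
,,,^@,,,
,,,@,@,,
,,,,,@,,
,,,@@,,,
,,,,,,,,
,,,,,,,,
20) ,,,,,,,,
,,<,@,,,
,,,@,@,,
,,,,,@,,
,,,@@,,,
,,,,,,,,
,,,,,,,,
21) ,,^,,,,,
,,@,@,,,
,,,@,@,,
,,,,,@,,
,,,@@,,,
,,,,,,,,
,,,,,,,,
22) ,,@>,,,,
,,@,@,,,
,,,@,@,,
,,,,,@,,
,,,@@,,,
,,,,,,,,
,,,,,,,,
23) ,,@@,,,,
,,@v@,,,
,,,@,@,,
,,,,,@,,
,,,@@,,,
,,,,,,,,
,,,,,,,,
24) ,,@@,,,,
,,<@@,,,
,,,@,@,,
,,,,,@,,
,,,@@,,,
,,,,,,,,
,,,,,,,,
25) ,,@@,,,,
,,,@@,,,
,,v@,@,,
,,,,,@,,
,,,@@,,,
,,,,,,,,
,,,,,,,,
26) ,,@@,,,,
,,,@@,,,
,<@@,@,,
,,,,,@,,
,,,@@,,,
,,,,,,,,
,,,,,,,,
27) ,,@@,,,,
,^,@@,,,
,@@@,@,,
,,,,,@,,
,,,@@,,,
,,,,,,,,
,,,,,,,,
28) ,,@@,,,,
,@>@@,,,
,@@@,@,,
,,,,,@,,
,,,@@,,,
,,,,,,,,
,,,,,,,,
29) ,,@@,,,,
,@@@@,,,
,@v@,@,,
,,,,,@,,
,,,@@,,,
,,,,,,,,
,,,,,,,,
30) ,,@@,,,,
,@@@@,,,
,@,>,@,,
,,,,,@,,
,,,@@,,,
,,,,,,,,
,,,,,,,,
31) ,,@@,,,,
,@@^@,,,
,@,,,@,,
,,,,,@,,
,,,@@,,,
,,,,,,,,
,,,,,,,,
32) ,,@@,,,,
,@<,@,,,
,@,,,@,,
,,,,,@,,
,,,@@,,,
,,,,,,,,
,,,,,,,,
33) ,,@@,,,,
,@,,@,,,
,@v,,@,,
,,,,,@,,
,,,@@,,,
,,,,,,,,
,,,,,,,,
34) ,,@@,,,,
,@,,@,,,
,<@,,@,,
,,,,,@,,
,,,@@,,,
,,,,,,,,
,,,,,,,,
35) ,,@@,,,,
,@,,@,,,
,,@,,@,,
,v,,,@,,
,,,@@,,,
,,,,,,,,
,,,,,,,,
36) ,,@@,,,,
,@,,@,,,
,,@,,@,,
<@,,,@,,
,,,@@,,,
,,,,,,,,
,,,,,,,,
37) ,,@@,,,,
,@,,@,,,
^,@,,@,,
@@,,,@,,
,,,@@,,,
,,,,,,,,
,,,,,,,,
38) ,,@@,,,,
,@,,@,,,
@>@,,@,,
@@,,,@,,
,,,@@,,,
,,,,,,,,
,,,,,,,,
39) ,,@@,,,,
,@,,@,,,
@@@,,@,,
@v,,,@,,
,,,@@,,,
,,,,,,,,
,,,,,,,,

0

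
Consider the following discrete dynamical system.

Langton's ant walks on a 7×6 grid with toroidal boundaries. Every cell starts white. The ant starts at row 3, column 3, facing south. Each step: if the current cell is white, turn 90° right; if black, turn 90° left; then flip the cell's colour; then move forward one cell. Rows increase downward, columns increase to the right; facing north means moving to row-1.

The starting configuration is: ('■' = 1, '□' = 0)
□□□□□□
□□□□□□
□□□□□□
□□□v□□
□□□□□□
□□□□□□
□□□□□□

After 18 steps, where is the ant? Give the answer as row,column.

2,4

step 0: □□□□□□
□□□□□□
□□□□□□
□□□v□□
□□□□□□
□□□□□□
□□□□□□
step 1: □□□□□□
□□□□□□
□□□□□□
□□<■□□
□□□□□□
□□□□□□
□□□□□□
step 2: □□□□□□
□□□□□□
□□^□□□
□□■■□□
□□□□□□
□□□□□□
□□□□□□
step 3: □□□□□□
□□□□□□
□□■>□□
□□■■□□
□□□□□□
□□□□□□
□□□□□□
step 4: □□□□□□
□□□□□□
□□■■□□
□□■v□□
□□□□□□
□□□□□□
□□□□□□
step 5: □□□□□□
□□□□□□
□□■■□□
□□■□>□
□□□□□□
□□□□□□
□□□□□□
step 6: □□□□□□
□□□□□□
□□■■□□
□□■□■□
□□□□v□
□□□□□□
□□□□□□
step 7: □□□□□□
□□□□□□
□□■■□□
□□■□■□
□□□<■□
□□□□□□
□□□□□□
step 8: □□□□□□
□□□□□□
□□■■□□
□□■^■□
□□□■■□
□□□□□□
□□□□□□
step 9: □□□□□□
□□□□□□
□□■■□□
□□■■>□
□□□■■□
□□□□□□
□□□□□□
step 10: □□□□□□
□□□□□□
□□■■^□
□□■■□□
□□□■■□
□□□□□□
□□□□□□
step 11: □□□□□□
□□□□□□
□□■■■>
□□■■□□
□□□■■□
□□□□□□
□□□□□□
step 12: □□□□□□
□□□□□□
□□■■■■
□□■■□v
□□□■■□
□□□□□□
□□□□□□
step 13: □□□□□□
□□□□□□
□□■■■■
□□■■<■
□□□■■□
□□□□□□
□□□□□□
step 14: □□□□□□
□□□□□□
□□■■^■
□□■■■■
□□□■■□
□□□□□□
□□□□□□
step 15: □□□□□□
□□□□□□
□□■<□■
□□■■■■
□□□■■□
□□□□□□
□□□□□□
step 16: □□□□□□
□□□□□□
□□■□□■
□□■v■■
□□□■■□
□□□□□□
□□□□□□
step 17: □□□□□□
□□□□□□
□□■□□■
□□■□>■
□□□■■□
□□□□□□
□□□□□□
step 18: □□□□□□
□□□□□□
□□■□^■
□□■□□■
□□□■■□
□□□□□□
□□□□□□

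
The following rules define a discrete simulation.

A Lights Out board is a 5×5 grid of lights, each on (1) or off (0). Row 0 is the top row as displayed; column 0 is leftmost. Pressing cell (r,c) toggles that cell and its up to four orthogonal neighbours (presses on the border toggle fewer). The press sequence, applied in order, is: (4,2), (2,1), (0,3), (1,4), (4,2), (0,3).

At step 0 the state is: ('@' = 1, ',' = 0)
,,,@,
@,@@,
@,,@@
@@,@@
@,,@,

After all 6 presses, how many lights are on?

k=0  ,,,@,
@,@@,
@,,@@
@@,@@
@,,@,
k=1  ,,,@,
@,@@,
@,,@@
@@@@@
@@@,,
k=2  ,,,@,
@@@@,
,@@@@
@,@@@
@@@,,
k=3  ,,@,@
@@@,,
,@@@@
@,@@@
@@@,,
k=4  ,,@,,
@@@@@
,@@@,
@,@@@
@@@,,
k=5  ,,@,,
@@@@@
,@@@,
@,,@@
@,,@,
k=6  ,,,@@
@@@,@
,@@@,
@,,@@
@,,@,

14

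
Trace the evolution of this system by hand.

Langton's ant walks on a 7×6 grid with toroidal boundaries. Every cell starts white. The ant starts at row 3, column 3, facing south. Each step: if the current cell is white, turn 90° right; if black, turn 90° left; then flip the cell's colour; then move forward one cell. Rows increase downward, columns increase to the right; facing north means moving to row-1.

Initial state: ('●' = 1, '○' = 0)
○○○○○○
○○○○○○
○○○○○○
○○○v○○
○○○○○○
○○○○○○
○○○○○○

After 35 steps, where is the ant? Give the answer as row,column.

0,3

0) ○○○○○○
○○○○○○
○○○○○○
○○○v○○
○○○○○○
○○○○○○
○○○○○○
1) ○○○○○○
○○○○○○
○○○○○○
○○<●○○
○○○○○○
○○○○○○
○○○○○○
2) ○○○○○○
○○○○○○
○○^○○○
○○●●○○
○○○○○○
○○○○○○
○○○○○○
3) ○○○○○○
○○○○○○
○○●>○○
○○●●○○
○○○○○○
○○○○○○
○○○○○○
4) ○○○○○○
○○○○○○
○○●●○○
○○●v○○
○○○○○○
○○○○○○
○○○○○○
5) ○○○○○○
○○○○○○
○○●●○○
○○●○>○
○○○○○○
○○○○○○
○○○○○○
6) ○○○○○○
○○○○○○
○○●●○○
○○●○●○
○○○○v○
○○○○○○
○○○○○○
7) ○○○○○○
○○○○○○
○○●●○○
○○●○●○
○○○<●○
○○○○○○
○○○○○○
8) ○○○○○○
○○○○○○
○○●●○○
○○●^●○
○○○●●○
○○○○○○
○○○○○○
9) ○○○○○○
○○○○○○
○○●●○○
○○●●>○
○○○●●○
○○○○○○
○○○○○○
10) ○○○○○○
○○○○○○
○○●●^○
○○●●○○
○○○●●○
○○○○○○
○○○○○○
11) ○○○○○○
○○○○○○
○○●●●>
○○●●○○
○○○●●○
○○○○○○
○○○○○○
12) ○○○○○○
○○○○○○
○○●●●●
○○●●○v
○○○●●○
○○○○○○
○○○○○○
13) ○○○○○○
○○○○○○
○○●●●●
○○●●<●
○○○●●○
○○○○○○
○○○○○○
14) ○○○○○○
○○○○○○
○○●●^●
○○●●●●
○○○●●○
○○○○○○
○○○○○○
15) ○○○○○○
○○○○○○
○○●<○●
○○●●●●
○○○●●○
○○○○○○
○○○○○○
16) ○○○○○○
○○○○○○
○○●○○●
○○●v●●
○○○●●○
○○○○○○
○○○○○○
17) ○○○○○○
○○○○○○
○○●○○●
○○●○>●
○○○●●○
○○○○○○
○○○○○○
18) ○○○○○○
○○○○○○
○○●○^●
○○●○○●
○○○●●○
○○○○○○
○○○○○○
19) ○○○○○○
○○○○○○
○○●○●>
○○●○○●
○○○●●○
○○○○○○
○○○○○○
20) ○○○○○○
○○○○○^
○○●○●○
○○●○○●
○○○●●○
○○○○○○
○○○○○○
21) ○○○○○○
>○○○○●
○○●○●○
○○●○○●
○○○●●○
○○○○○○
○○○○○○
22) ○○○○○○
●○○○○●
v○●○●○
○○●○○●
○○○●●○
○○○○○○
○○○○○○
23) ○○○○○○
●○○○○●
●○●○●<
○○●○○●
○○○●●○
○○○○○○
○○○○○○
24) ○○○○○○
●○○○○^
●○●○●●
○○●○○●
○○○●●○
○○○○○○
○○○○○○
25) ○○○○○○
●○○○<○
●○●○●●
○○●○○●
○○○●●○
○○○○○○
○○○○○○
26) ○○○○^○
●○○○●○
●○●○●●
○○●○○●
○○○●●○
○○○○○○
○○○○○○
27) ○○○○●>
●○○○●○
●○●○●●
○○●○○●
○○○●●○
○○○○○○
○○○○○○
28) ○○○○●●
●○○○●v
●○●○●●
○○●○○●
○○○●●○
○○○○○○
○○○○○○
29) ○○○○●●
●○○○<●
●○●○●●
○○●○○●
○○○●●○
○○○○○○
○○○○○○
30) ○○○○●●
●○○○○●
●○●○v●
○○●○○●
○○○●●○
○○○○○○
○○○○○○
31) ○○○○●●
●○○○○●
●○●○○>
○○●○○●
○○○●●○
○○○○○○
○○○○○○
32) ○○○○●●
●○○○○^
●○●○○○
○○●○○●
○○○●●○
○○○○○○
○○○○○○
33) ○○○○●●
●○○○<○
●○●○○○
○○●○○●
○○○●●○
○○○○○○
○○○○○○
34) ○○○○^●
●○○○●○
●○●○○○
○○●○○●
○○○●●○
○○○○○○
○○○○○○
35) ○○○<○●
●○○○●○
●○●○○○
○○●○○●
○○○●●○
○○○○○○
○○○○○○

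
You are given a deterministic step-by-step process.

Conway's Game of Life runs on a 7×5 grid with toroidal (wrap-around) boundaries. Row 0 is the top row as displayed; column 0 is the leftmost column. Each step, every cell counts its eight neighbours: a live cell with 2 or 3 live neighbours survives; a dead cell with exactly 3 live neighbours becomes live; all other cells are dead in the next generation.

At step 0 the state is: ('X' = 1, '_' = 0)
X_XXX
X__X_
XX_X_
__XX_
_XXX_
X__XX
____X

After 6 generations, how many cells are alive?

4

0) X_XXX
X__X_
XX_X_
__XX_
_XXX_
X__XX
____X
1) XXX__
_____
XX_X_
X____
XX___
XX___
_XX__
2) X_X__
____X
XX__X
__X__
____X
_____
_____
3) _____
___XX
XX_XX
_X_XX
_____
_____
_____
4) _____
__XX_
_X___
_X_X_
_____
_____
_____
5) _____
__X__
_X_X_
__X__
_____
_____
_____
6) _____
__X__
_X_X_
__X__
_____
_____
_____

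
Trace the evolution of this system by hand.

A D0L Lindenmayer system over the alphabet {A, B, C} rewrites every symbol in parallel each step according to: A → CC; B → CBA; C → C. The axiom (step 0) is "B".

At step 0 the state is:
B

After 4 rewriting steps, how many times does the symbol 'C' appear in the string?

[0] B
[1] CBA
[2] CCBACC
[3] CCCBACCCC
[4] CCCCBACCCCCC

10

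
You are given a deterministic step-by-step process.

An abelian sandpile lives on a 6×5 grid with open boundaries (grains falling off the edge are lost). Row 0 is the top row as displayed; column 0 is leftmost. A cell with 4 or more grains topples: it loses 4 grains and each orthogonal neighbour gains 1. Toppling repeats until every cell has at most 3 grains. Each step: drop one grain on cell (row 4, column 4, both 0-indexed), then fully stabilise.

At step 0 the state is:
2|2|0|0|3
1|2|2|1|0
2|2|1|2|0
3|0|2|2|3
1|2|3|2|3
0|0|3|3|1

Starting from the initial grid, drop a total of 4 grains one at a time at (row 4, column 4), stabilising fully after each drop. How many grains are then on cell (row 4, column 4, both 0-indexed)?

2

t=0: 2|2|0|0|3
1|2|2|1|0
2|2|1|2|0
3|0|2|2|3
1|2|3|2|3
0|0|3|3|1
t=1: 2|2|0|0|3
1|2|2|1|0
2|2|1|2|1
3|0|2|3|0
1|2|3|3|1
0|0|3|3|2
t=2: 2|2|0|0|3
1|2|2|1|0
2|2|1|2|1
3|0|2|3|0
1|2|3|3|2
0|0|3|3|2
t=3: 2|2|0|0|3
1|2|2|1|0
2|2|1|2|1
3|0|2|3|0
1|2|3|3|3
0|0|3|3|2
t=4: 2|2|0|0|3
1|2|2|1|0
2|2|2|3|1
3|1|0|1|2
1|3|2|3|2
0|1|1|2|0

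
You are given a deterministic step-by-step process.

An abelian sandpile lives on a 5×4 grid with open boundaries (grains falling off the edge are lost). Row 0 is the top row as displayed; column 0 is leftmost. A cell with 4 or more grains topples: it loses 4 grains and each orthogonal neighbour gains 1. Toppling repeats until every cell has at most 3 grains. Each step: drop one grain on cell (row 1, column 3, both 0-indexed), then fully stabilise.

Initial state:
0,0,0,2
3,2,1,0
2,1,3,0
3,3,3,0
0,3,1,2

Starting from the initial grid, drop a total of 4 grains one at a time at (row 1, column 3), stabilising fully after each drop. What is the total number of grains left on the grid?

step 0: 0,0,0,2
3,2,1,0
2,1,3,0
3,3,3,0
0,3,1,2
step 1: 0,0,0,2
3,2,1,1
2,1,3,0
3,3,3,0
0,3,1,2
step 2: 0,0,0,2
3,2,1,2
2,1,3,0
3,3,3,0
0,3,1,2
step 3: 0,0,0,2
3,2,1,3
2,1,3,0
3,3,3,0
0,3,1,2
step 4: 0,0,0,3
3,2,2,0
2,1,3,1
3,3,3,0
0,3,1,2

32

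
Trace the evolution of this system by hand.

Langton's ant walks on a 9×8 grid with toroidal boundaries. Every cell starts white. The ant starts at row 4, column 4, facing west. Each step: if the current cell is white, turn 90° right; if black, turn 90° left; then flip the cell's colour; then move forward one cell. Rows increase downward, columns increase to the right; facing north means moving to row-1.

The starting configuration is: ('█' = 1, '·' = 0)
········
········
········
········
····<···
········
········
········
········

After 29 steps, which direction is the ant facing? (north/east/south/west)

north

step 0: ········
········
········
········
····<···
········
········
········
········
step 1: ········
········
········
····^···
····█···
········
········
········
········
step 2: ········
········
········
····█>··
····█···
········
········
········
········
step 3: ········
········
········
····██··
····█v··
········
········
········
········
step 4: ········
········
········
····██··
····<█··
········
········
········
········
step 5: ········
········
········
····██··
·····█··
····v···
········
········
········
step 6: ········
········
········
····██··
·····█··
···<█···
········
········
········
step 7: ········
········
········
····██··
···^·█··
···██···
········
········
········
step 8: ········
········
········
····██··
···█>█··
···██···
········
········
········
step 9: ········
········
········
····██··
···███··
···█v···
········
········
········
step 10: ········
········
········
····██··
···███··
···█·>··
········
········
········
step 11: ········
········
········
····██··
···███··
···█·█··
·····v··
········
········
step 12: ········
········
········
····██··
···███··
···█·█··
····<█··
········
········
step 13: ········
········
········
····██··
···███··
···█^█··
····██··
········
········
step 14: ········
········
········
····██··
···███··
···██>··
····██··
········
········
step 15: ········
········
········
····██··
···██^··
···██···
····██··
········
········
step 16: ········
········
········
····██··
···█<···
···██···
····██··
········
········
step 17: ········
········
········
····██··
···█····
···█v···
····██··
········
········
step 18: ········
········
········
····██··
···█····
···█·>··
····██··
········
········
step 19: ········
········
········
····██··
···█····
···█·█··
····█v··
········
········
step 20: ········
········
········
····██··
···█····
···█·█··
····█·>·
········
········
step 21: ········
········
········
····██··
···█····
···█·█··
····█·█·
······v·
········
step 22: ········
········
········
····██··
···█····
···█·█··
····█·█·
·····<█·
········
step 23: ········
········
········
····██··
···█····
···█·█··
····█^█·
·····██·
········
step 24: ········
········
········
····██··
···█····
···█·█··
····██>·
·····██·
········
step 25: ········
········
········
····██··
···█····
···█·█^·
····██··
·····██·
········
step 26: ········
········
········
····██··
···█····
···█·██>
····██··
·····██·
········
step 27: ········
········
········
····██··
···█····
···█·███
····██·v
·····██·
········
step 28: ········
········
········
····██··
···█····
···█·███
····██<█
·····██·
········
step 29: ········
········
········
····██··
···█····
···█·█^█
····████
·····██·
········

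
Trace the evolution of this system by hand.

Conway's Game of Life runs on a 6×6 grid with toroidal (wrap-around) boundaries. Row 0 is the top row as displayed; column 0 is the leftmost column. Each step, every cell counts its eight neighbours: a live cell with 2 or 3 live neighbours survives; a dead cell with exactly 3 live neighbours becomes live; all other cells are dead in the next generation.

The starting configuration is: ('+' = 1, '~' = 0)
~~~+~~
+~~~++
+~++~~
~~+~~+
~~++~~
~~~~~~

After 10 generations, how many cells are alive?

t=0: ~~~+~~
+~~~++
+~++~~
~~+~~+
~~++~~
~~~~~~
t=1: ~~~~++
+++~++
+~++~~
~~~~+~
~~++~~
~~++~~
t=2: ~~~~~~
~~+~~~
+~+~~~
~+~~+~
~~+~+~
~~+~~~
t=3: ~~~~~~
~+~~~~
~~++~~
~++~~+
~++~~~
~~~+~~
t=4: ~~~~~~
~~+~~~
+~~+~~
+~~~~~
++~+~~
~~+~~~
t=5: ~~~~~~
~~~~~~
~+~~~~
+~+~~+
+++~~~
~++~~~
t=6: ~~~~~~
~~~~~~
++~~~~
~~+~~+
~~~+~+
+~+~~~
t=7: ~~~~~~
~~~~~~
++~~~~
~++~++
++++++
~~~~~~
t=8: ~~~~~~
~~~~~~
+++~~+
~~~~~~
~~~~~~
++++++
t=9: ++++++
++~~~~
++~~~~
++~~~~
++++++
++++++
t=10: ~~~~~~
~~~++~
~~+~~+
~~~++~
~~~~~~
~~~~~~

6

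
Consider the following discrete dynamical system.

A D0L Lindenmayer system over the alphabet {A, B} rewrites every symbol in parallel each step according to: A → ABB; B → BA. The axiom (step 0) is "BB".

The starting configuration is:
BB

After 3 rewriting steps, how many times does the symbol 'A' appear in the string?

10

[0] BB
[1] BABA
[2] BAABBBAABB
[3] BAABBABBBABABAABBABBBABA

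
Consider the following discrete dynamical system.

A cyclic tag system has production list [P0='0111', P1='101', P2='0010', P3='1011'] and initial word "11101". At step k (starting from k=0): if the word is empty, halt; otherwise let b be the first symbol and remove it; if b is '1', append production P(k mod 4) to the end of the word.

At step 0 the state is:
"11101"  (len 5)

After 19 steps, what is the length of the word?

31

0) "11101"  (len 5)
1) "11010111"  (len 8)
2) "1010111101"  (len 10)
3) "0101111010010"  (len 13)
4) "101111010010"  (len 12)
5) "011110100100111"  (len 15)
6) "11110100100111"  (len 14)
7) "11101001001110010"  (len 17)
8) "11010010011100101011"  (len 20)
9) "10100100111001010110111"  (len 23)
10) "0100100111001010110111101"  (len 25)
11) "100100111001010110111101"  (len 24)
12) "001001110010101101111011011"  (len 27)
13) "01001110010101101111011011"  (len 26)
14) "1001110010101101111011011"  (len 25)
15) "0011100101011011110110110010"  (len 28)
16) "011100101011011110110110010"  (len 27)
17) "11100101011011110110110010"  (len 26)
18) "1100101011011110110110010101"  (len 28)
19) "1001010110111101101100101010010"  (len 31)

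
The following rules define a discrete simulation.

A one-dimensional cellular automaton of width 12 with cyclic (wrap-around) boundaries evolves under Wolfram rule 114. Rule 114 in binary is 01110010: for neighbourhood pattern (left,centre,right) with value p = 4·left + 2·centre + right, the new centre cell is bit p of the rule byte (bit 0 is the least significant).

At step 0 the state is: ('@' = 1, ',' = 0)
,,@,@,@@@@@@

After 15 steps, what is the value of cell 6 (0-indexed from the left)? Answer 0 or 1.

0

step 0: ,,@,@,@@@@@@
step 1: @@,@,@,,,,,@
step 2: ,@@,@,@,,,@,
step 3: @,@@,@,@,@,@
step 4: @@,@@,@,@,@,
step 5: ,@@,@@,@,@,@
step 6: @,@@,@@,@,@,
step 7: ,@,@@,@@,@,@
step 8: @,@,@@,@@,@,
step 9: ,@,@,@@,@@,@
step 10: @,@,@,@@,@@,
step 11: ,@,@,@,@@,@@
step 12: @,@,@,@,@@,@
step 13: @@,@,@,@,@@,
step 14: ,@@,@,@,@,@@
step 15: @,@@,@,@,@,@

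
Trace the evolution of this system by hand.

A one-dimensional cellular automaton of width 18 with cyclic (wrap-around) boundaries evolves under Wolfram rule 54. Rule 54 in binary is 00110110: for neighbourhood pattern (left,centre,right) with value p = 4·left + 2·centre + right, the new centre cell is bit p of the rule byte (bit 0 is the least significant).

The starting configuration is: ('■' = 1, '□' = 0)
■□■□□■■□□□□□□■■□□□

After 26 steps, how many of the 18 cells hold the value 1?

12

step 0: ■□■□□■■□□□□□□■■□□□
step 1: ■■■■■□□■□□□□■□□■□■
step 2: □□□□□■■■■□□■■■■■■□
step 3: □□□□■□□□□■■□□□□□□■
step 4: ■□□■■■□□■□□■□□□□■■
step 5: □■■□□□■■■■■■■□□■□□
step 6: ■□□■□■□□□□□□□■■■■□
step 7: ■■■■■■■□□□□□■□□□□■
step 8: □□□□□□□■□□□■■■□□■□
step 9: □□□□□□■■■□■□□□■■■■
step 10: ■□□□□■□□□■■■□■□□□□
step 11: ■■□□■■■□■□□□■■■□□■
step 12: □□■■□□□■■■□■□□□■■□
step 13: □■□□■□■□□□■■■□■□□■
step 14: ■■■■■■■■□■□□□■■■■■
step 15: □□□□□□□□■■■□■□□□□□
step 16: □□□□□□□■□□□■■■□□□□
step 17: □□□□□□■■■□■□□□■□□□
step 18: □□□□□■□□□■■■□■■■□□
step 19: □□□□■■■□■□□□■□□□■□
step 20: □□□■□□□■■■□■■■□■■■
step 21: ■□■■■□■□□□■□□□■□□□
step 22: ■■□□□■■■□■■■□■■■□■
step 23: □□■□■□□□■□□□■□□□■□
step 24: □■■■■■□■■■□■■■□■■■
step 25: ■□□□□□■□□□■□□□■□□□
step 26: ■■□□□■■■□■■■□■■■□■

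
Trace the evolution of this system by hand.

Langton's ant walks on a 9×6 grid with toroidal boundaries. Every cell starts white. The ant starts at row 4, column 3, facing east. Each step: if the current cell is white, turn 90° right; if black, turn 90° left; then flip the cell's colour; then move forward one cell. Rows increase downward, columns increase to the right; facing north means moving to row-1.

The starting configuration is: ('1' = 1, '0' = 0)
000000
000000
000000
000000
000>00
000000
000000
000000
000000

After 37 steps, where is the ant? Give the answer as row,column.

[0] 000000
000000
000000
000000
000>00
000000
000000
000000
000000
[1] 000000
000000
000000
000000
000100
000v00
000000
000000
000000
[2] 000000
000000
000000
000000
000100
00<100
000000
000000
000000
[3] 000000
000000
000000
000000
00^100
001100
000000
000000
000000
[4] 000000
000000
000000
000000
001>00
001100
000000
000000
000000
[5] 000000
000000
000000
000^00
001000
001100
000000
000000
000000
[6] 000000
000000
000000
0001>0
001000
001100
000000
000000
000000
[7] 000000
000000
000000
000110
0010v0
001100
000000
000000
000000
[8] 000000
000000
000000
000110
001<10
001100
000000
000000
000000
[9] 000000
000000
000000
000^10
001110
001100
000000
000000
000000
[10] 000000
000000
000000
00<010
001110
001100
000000
000000
000000
[11] 000000
000000
00^000
001010
001110
001100
000000
000000
000000
[12] 000000
000000
001>00
001010
001110
001100
000000
000000
000000
[13] 000000
000000
001100
001v10
001110
001100
000000
000000
000000
[14] 000000
000000
001100
00<110
001110
001100
000000
000000
000000
[15] 000000
000000
001100
000110
00v110
001100
000000
000000
000000
[16] 000000
000000
001100
000110
000>10
001100
000000
000000
000000
[17] 000000
000000
001100
000^10
000010
001100
000000
000000
000000
[18] 000000
000000
001100
00<010
000010
001100
000000
000000
000000
[19] 000000
000000
00^100
001010
000010
001100
000000
000000
000000
[20] 000000
000000
0<0100
001010
000010
001100
000000
000000
000000
[21] 000000
0^0000
010100
001010
000010
001100
000000
000000
000000
[22] 000000
01>000
010100
001010
000010
001100
000000
000000
000000
[23] 000000
011000
01v100
001010
000010
001100
000000
000000
000000
[24] 000000
011000
0<1100
001010
000010
001100
000000
000000
000000
[25] 000000
011000
001100
0v1010
000010
001100
000000
000000
000000
[26] 000000
011000
001100
<11010
000010
001100
000000
000000
000000
[27] 000000
011000
^01100
111010
000010
001100
000000
000000
000000
[28] 000000
011000
1>1100
111010
000010
001100
000000
000000
000000
[29] 000000
011000
111100
1v1010
000010
001100
000000
000000
000000
[30] 000000
011000
111100
10>010
000010
001100
000000
000000
000000
[31] 000000
011000
11^100
100010
000010
001100
000000
000000
000000
[32] 000000
011000
1<0100
100010
000010
001100
000000
000000
000000
[33] 000000
011000
100100
1v0010
000010
001100
000000
000000
000000
[34] 000000
011000
100100
<10010
000010
001100
000000
000000
000000
[35] 000000
011000
100100
010010
v00010
001100
000000
000000
000000
[36] 000000
011000
100100
010010
10001<
001100
000000
000000
000000
[37] 000000
011000
100100
01001^
100011
001100
000000
000000
000000

3,5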